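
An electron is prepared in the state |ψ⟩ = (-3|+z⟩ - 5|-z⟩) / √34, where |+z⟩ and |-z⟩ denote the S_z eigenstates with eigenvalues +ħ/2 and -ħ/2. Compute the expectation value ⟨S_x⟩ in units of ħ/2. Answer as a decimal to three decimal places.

⟨σ_x⟩ = 2 Re(a* b)/(|a|²+|b|²) with a = -3, b = -5.
a* b = 15, so ⟨σ_x⟩ = 30/34.
⟨S_x⟩ = (ħ/2)·⟨σ_x⟩.

0.882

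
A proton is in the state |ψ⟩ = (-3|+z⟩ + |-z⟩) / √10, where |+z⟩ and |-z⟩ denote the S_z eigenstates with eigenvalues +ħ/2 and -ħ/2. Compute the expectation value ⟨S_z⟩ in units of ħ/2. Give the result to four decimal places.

⟨σ_z⟩ = |a|² - |b|² divided by |a|²+|b|², with a, b the |+z⟩, |-z⟩ amplitudes.
= (9 - 1)/10 = 8/10.
⟨S_z⟩ = (ħ/2)·⟨σ_z⟩.

0.8000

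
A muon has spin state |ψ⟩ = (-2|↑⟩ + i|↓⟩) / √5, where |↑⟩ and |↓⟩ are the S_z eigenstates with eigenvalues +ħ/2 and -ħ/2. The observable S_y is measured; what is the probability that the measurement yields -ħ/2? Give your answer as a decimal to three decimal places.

0.900

|-y⟩ = (|↑⟩ - i|↓⟩)/√2, so ⟨-y|ψ⟩ = (-3) / (√2·√5).
P = |-3|² / 10 = 9/10.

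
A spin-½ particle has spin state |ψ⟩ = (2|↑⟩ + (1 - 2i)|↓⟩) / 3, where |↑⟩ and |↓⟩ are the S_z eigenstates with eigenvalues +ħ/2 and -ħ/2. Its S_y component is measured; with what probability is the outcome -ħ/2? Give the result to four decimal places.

|-y⟩ = (|↑⟩ - i|↓⟩)/√2, so ⟨-y|ψ⟩ = (4 + i) / (√2·3).
P = |4 + i|² / 18 = 17/18.

0.9444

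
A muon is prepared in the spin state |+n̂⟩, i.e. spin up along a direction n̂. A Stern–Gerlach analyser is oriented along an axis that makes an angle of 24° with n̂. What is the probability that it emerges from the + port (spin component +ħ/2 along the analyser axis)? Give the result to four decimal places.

For spin-½, the probability of finding spin-up along an axis at angle θ to the initial spin direction is cos²(θ/2); spin-down is sin²(θ/2).
θ = 24°, so P = cos²(12°) ≈ 0.9568.

0.9568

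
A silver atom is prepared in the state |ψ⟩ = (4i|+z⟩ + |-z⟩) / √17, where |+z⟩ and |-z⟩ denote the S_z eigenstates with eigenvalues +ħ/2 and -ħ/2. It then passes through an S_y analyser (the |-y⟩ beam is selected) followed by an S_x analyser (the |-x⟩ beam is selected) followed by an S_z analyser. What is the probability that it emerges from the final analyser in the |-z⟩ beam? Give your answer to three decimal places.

0.184

First analyser (S_y): P(|-y⟩) = |⟨-y|ψ⟩|² = 25/34.
After stage 1 the state is |-y⟩; P(|-x⟩) = |⟨-x|-y⟩|² = 1/2.
After stage 2 the state is |-x⟩; P(|-z⟩) = |⟨-z|-x⟩|² = 1/2.
Joint probability = 25/34 × 1/2 × 1/2 = 0.184.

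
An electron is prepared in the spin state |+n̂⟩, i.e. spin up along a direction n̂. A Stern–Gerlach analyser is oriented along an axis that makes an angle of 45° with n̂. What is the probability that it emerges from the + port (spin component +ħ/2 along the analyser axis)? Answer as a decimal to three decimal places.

0.854

For spin-½, the probability of finding spin-up along an axis at angle θ to the initial spin direction is cos²(θ/2); spin-down is sin²(θ/2).
θ = 45°, so P = cos²(22.5°) ≈ 0.854.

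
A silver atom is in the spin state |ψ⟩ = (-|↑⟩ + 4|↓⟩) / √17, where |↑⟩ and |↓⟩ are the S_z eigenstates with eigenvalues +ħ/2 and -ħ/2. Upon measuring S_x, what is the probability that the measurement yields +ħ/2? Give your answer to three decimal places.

0.265

|+x⟩ = (|↑⟩ + |↓⟩)/√2, so ⟨+x|ψ⟩ = (3) / (√2·√17).
P = |3|² / 34 = 9/34.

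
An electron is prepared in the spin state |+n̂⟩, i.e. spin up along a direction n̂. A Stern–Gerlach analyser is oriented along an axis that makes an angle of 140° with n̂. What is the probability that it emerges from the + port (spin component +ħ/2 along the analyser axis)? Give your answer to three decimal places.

For spin-½, the probability of finding spin-up along an axis at angle θ to the initial spin direction is cos²(θ/2); spin-down is sin²(θ/2).
θ = 140°, so P = cos²(70°) ≈ 0.117.

0.117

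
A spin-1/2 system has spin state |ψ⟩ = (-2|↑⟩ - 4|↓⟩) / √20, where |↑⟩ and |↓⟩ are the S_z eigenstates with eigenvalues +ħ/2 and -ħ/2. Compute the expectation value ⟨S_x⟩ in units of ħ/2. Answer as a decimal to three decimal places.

⟨σ_x⟩ = 2 Re(a* b)/(|a|²+|b|²) with a = -2, b = -4.
a* b = 8, so ⟨σ_x⟩ = 16/20.
⟨S_x⟩ = (ħ/2)·⟨σ_x⟩.

0.800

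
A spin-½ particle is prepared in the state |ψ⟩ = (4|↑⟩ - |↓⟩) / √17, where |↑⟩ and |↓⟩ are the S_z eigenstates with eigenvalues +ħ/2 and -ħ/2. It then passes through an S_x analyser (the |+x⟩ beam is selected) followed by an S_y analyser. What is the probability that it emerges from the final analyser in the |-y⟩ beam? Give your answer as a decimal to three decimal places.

0.132

First analyser (S_x): P(|+x⟩) = |⟨+x|ψ⟩|² = 9/34.
After stage 1 the state is |+x⟩; P(|-y⟩) = |⟨-y|+x⟩|² = 1/2.
Joint probability = 9/34 × 1/2 = 0.132.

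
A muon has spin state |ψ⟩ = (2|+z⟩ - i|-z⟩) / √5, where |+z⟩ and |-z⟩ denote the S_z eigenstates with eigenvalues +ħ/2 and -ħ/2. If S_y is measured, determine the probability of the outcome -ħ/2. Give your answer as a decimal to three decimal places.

|-y⟩ = (|+z⟩ - i|-z⟩)/√2, so ⟨-y|ψ⟩ = (3) / (√2·√5).
P = |3|² / 10 = 9/10.

0.900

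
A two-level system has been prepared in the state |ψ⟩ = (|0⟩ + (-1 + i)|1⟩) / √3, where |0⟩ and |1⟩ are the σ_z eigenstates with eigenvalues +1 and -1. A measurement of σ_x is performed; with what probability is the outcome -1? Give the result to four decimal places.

|-x⟩ = (|0⟩ - |1⟩)/√2, so ⟨-x|ψ⟩ = (2 - i) / (√2·√3).
P = |2 - i|² / 6 = 5/6.

0.8333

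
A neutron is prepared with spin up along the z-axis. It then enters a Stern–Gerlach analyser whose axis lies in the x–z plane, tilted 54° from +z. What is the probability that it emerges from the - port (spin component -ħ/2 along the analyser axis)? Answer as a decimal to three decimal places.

For spin-½, the probability of finding spin-up along an axis at angle θ to the initial spin direction is cos²(θ/2); spin-down is sin²(θ/2).
θ = 54°, so P = sin²(27°) ≈ 0.206.

0.206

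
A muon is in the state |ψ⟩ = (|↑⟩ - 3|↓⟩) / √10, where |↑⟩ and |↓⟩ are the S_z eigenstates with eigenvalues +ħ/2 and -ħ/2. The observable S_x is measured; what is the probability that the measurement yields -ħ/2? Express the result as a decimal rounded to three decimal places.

0.800

|-x⟩ = (|↑⟩ - |↓⟩)/√2, so ⟨-x|ψ⟩ = (4) / (√2·√10).
P = |4|² / 20 = 16/20.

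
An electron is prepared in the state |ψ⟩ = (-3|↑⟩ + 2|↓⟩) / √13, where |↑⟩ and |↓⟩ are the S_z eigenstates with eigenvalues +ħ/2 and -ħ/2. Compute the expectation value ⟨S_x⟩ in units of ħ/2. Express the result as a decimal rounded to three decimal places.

-0.923

⟨σ_x⟩ = 2 Re(a* b)/(|a|²+|b|²) with a = -3, b = 2.
a* b = -6, so ⟨σ_x⟩ = -12/13.
⟨S_x⟩ = (ħ/2)·⟨σ_x⟩.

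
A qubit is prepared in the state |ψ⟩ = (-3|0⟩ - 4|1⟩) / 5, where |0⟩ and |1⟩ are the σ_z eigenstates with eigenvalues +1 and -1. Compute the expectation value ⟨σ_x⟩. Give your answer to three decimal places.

⟨σ_x⟩ = 2 Re(a* b)/(|a|²+|b|²) with a = -3, b = -4.
a* b = 12, so ⟨σ_x⟩ = 24/25.

0.960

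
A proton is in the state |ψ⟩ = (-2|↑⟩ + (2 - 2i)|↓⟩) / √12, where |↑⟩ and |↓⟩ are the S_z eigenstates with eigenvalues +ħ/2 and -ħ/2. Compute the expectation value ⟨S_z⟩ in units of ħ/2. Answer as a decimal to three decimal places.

⟨σ_z⟩ = |a|² - |b|² divided by |a|²+|b|², with a, b the |↑⟩, |↓⟩ amplitudes.
= (4 - 8)/12 = -4/12.
⟨S_z⟩ = (ħ/2)·⟨σ_z⟩.

-0.333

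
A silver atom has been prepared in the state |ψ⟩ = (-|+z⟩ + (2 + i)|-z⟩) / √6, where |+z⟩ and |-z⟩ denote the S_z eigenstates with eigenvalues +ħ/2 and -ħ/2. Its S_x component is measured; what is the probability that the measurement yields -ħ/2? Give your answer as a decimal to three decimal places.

0.833

|-x⟩ = (|+z⟩ - |-z⟩)/√2, so ⟨-x|ψ⟩ = (-3 - i) / (√2·√6).
P = |-3 - i|² / 12 = 10/12.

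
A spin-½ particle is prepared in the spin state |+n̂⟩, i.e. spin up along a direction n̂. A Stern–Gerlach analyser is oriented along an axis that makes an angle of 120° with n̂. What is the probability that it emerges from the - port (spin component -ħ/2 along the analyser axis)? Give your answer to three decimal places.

0.750

For spin-½, the probability of finding spin-up along an axis at angle θ to the initial spin direction is cos²(θ/2); spin-down is sin²(θ/2).
θ = 120°, so P = sin²(60°) ≈ 0.750.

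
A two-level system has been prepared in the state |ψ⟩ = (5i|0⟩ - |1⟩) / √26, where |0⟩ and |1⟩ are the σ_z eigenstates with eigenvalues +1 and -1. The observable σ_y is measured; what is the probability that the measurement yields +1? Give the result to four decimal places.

0.6923

|+y⟩ = (|0⟩ + i|1⟩)/√2, so ⟨+y|ψ⟩ = (6i) / (√2·√26).
P = |6i|² / 52 = 36/52.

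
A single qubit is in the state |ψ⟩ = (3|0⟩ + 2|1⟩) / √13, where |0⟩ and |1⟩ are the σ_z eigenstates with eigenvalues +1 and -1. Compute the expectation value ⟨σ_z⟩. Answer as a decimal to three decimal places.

⟨σ_z⟩ = |a|² - |b|² divided by |a|²+|b|², with a, b the |0⟩, |1⟩ amplitudes.
= (9 - 4)/13 = 5/13.

0.385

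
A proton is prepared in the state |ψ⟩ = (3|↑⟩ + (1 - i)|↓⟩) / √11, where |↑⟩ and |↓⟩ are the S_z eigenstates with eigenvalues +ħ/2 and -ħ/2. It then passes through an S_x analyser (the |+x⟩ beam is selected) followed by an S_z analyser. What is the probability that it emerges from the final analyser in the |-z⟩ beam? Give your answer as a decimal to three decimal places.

0.386

First analyser (S_x): P(|+x⟩) = |⟨+x|ψ⟩|² = 17/22.
After stage 1 the state is |+x⟩; P(|-z⟩) = |⟨-z|+x⟩|² = 1/2.
Joint probability = 17/22 × 1/2 = 0.386.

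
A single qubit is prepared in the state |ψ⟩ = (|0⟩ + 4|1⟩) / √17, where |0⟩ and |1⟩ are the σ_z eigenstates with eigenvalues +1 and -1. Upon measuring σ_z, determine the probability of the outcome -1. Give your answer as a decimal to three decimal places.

0.941

The -1 outcome corresponds to |1⟩. Its amplitude in |ψ⟩ is 4/√17.
P = |4|² / 17 = 16/17.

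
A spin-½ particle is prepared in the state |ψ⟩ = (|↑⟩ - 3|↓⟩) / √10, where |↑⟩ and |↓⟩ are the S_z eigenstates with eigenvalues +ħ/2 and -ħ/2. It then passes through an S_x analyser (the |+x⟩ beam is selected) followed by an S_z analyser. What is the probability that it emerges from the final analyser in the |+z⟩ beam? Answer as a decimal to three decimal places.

0.100

First analyser (S_x): P(|+x⟩) = |⟨+x|ψ⟩|² = 4/20.
After stage 1 the state is |+x⟩; P(|+z⟩) = |⟨+z|+x⟩|² = 1/2.
Joint probability = 4/20 × 1/2 = 0.100.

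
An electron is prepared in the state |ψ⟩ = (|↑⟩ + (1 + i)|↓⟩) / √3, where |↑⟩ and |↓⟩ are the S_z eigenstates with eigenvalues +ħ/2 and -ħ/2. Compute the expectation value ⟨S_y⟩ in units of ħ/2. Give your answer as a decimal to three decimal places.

⟨σ_y⟩ = 2 Im(a* b)/(|a|²+|b|²) with a = 1, b = (1 + i).
a* b = (1 + i), so ⟨σ_y⟩ = 2/3.
⟨S_y⟩ = (ħ/2)·⟨σ_y⟩.

0.667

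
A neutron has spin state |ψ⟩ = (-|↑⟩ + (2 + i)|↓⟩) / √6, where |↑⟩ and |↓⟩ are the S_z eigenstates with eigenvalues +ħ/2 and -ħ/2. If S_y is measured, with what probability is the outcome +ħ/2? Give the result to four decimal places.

|+y⟩ = (|↑⟩ + i|↓⟩)/√2, so ⟨+y|ψ⟩ = (-2i) / (√2·√6).
P = |-2i|² / 12 = 4/12.

0.3333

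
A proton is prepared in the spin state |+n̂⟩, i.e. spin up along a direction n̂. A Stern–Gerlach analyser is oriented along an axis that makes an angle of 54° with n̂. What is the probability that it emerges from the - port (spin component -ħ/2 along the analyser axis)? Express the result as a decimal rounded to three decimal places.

For spin-½, the probability of finding spin-up along an axis at angle θ to the initial spin direction is cos²(θ/2); spin-down is sin²(θ/2).
θ = 54°, so P = sin²(27°) ≈ 0.206.

0.206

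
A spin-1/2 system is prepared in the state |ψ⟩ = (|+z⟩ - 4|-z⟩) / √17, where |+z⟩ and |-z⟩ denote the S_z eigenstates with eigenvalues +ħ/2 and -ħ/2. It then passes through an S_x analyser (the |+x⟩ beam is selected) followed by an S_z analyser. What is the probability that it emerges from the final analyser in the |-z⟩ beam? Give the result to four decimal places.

First analyser (S_x): P(|+x⟩) = |⟨+x|ψ⟩|² = 9/34.
After stage 1 the state is |+x⟩; P(|-z⟩) = |⟨-z|+x⟩|² = 1/2.
Joint probability = 9/34 × 1/2 = 0.1324.

0.1324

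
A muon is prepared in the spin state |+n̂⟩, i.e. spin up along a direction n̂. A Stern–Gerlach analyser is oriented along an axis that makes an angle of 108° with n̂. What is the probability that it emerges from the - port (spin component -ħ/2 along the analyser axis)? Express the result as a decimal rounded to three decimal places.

0.655

For spin-½, the probability of finding spin-up along an axis at angle θ to the initial spin direction is cos²(θ/2); spin-down is sin²(θ/2).
θ = 108°, so P = sin²(54°) ≈ 0.655.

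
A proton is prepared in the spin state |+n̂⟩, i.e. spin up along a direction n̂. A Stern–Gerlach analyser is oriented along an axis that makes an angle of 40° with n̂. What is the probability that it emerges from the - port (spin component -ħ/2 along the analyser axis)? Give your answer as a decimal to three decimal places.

For spin-½, the probability of finding spin-up along an axis at angle θ to the initial spin direction is cos²(θ/2); spin-down is sin²(θ/2).
θ = 40°, so P = sin²(20°) ≈ 0.117.

0.117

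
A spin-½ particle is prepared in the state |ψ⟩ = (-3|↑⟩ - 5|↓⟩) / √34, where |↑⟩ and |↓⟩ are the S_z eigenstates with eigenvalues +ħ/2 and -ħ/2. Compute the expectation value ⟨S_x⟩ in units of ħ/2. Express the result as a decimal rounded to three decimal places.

0.882

⟨σ_x⟩ = 2 Re(a* b)/(|a|²+|b|²) with a = -3, b = -5.
a* b = 15, so ⟨σ_x⟩ = 30/34.
⟨S_x⟩ = (ħ/2)·⟨σ_x⟩.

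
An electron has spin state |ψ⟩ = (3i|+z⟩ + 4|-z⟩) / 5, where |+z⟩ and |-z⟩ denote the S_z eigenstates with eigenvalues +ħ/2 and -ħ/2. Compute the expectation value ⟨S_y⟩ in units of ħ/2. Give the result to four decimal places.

⟨σ_y⟩ = 2 Im(a* b)/(|a|²+|b|²) with a = 3i, b = 4.
a* b = -12i, so ⟨σ_y⟩ = -24/25.
⟨S_y⟩ = (ħ/2)·⟨σ_y⟩.

-0.9600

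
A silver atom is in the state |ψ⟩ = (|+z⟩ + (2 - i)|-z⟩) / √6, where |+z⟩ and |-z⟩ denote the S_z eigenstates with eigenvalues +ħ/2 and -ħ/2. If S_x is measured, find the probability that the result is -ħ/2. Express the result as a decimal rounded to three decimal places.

|-x⟩ = (|+z⟩ - |-z⟩)/√2, so ⟨-x|ψ⟩ = (-1 + i) / (√2·√6).
P = |-1 + i|² / 12 = 2/12.

0.167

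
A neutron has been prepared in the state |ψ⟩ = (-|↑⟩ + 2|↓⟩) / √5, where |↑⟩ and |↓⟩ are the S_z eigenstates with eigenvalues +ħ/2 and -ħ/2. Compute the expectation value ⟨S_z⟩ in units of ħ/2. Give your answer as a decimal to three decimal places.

-0.600

⟨σ_z⟩ = |a|² - |b|² divided by |a|²+|b|², with a, b the |↑⟩, |↓⟩ amplitudes.
= (1 - 4)/5 = -3/5.
⟨S_z⟩ = (ħ/2)·⟨σ_z⟩.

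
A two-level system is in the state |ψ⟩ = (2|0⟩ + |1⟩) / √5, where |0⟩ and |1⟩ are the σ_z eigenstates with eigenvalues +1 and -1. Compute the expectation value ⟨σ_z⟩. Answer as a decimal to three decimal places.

⟨σ_z⟩ = |a|² - |b|² divided by |a|²+|b|², with a, b the |0⟩, |1⟩ amplitudes.
= (4 - 1)/5 = 3/5.

0.600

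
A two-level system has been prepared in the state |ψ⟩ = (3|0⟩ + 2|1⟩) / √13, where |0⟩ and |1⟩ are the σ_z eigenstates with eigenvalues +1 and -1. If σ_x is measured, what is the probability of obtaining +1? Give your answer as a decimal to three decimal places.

|+x⟩ = (|0⟩ + |1⟩)/√2, so ⟨+x|ψ⟩ = (5) / (√2·√13).
P = |5|² / 26 = 25/26.

0.962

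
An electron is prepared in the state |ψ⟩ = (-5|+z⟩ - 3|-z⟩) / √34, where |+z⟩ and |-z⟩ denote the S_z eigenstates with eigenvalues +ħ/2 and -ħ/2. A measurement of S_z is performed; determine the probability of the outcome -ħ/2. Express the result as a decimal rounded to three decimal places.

0.265

The -ħ/2 outcome corresponds to |-z⟩. Its amplitude in |ψ⟩ is -3/√34.
P = |-3|² / 34 = 9/34.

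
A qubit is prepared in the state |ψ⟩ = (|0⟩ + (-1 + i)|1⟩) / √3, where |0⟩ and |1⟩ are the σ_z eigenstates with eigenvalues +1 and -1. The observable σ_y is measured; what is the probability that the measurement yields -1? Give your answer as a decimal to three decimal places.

|-y⟩ = (|0⟩ - i|1⟩)/√2, so ⟨-y|ψ⟩ = (-i) / (√2·√3).
P = |-i|² / 6 = 1/6.

0.167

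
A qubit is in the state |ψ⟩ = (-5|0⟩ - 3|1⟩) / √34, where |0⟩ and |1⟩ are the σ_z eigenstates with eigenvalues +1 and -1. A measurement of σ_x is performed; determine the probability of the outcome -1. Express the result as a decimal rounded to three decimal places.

|-x⟩ = (|0⟩ - |1⟩)/√2, so ⟨-x|ψ⟩ = (-2) / (√2·√34).
P = |-2|² / 68 = 4/68.

0.059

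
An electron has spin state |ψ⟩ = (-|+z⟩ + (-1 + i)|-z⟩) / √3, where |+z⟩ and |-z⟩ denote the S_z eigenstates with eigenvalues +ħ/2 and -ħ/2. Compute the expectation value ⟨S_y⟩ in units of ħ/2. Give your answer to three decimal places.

⟨σ_y⟩ = 2 Im(a* b)/(|a|²+|b|²) with a = -1, b = (-1 + i).
a* b = (1 - i), so ⟨σ_y⟩ = -2/3.
⟨S_y⟩ = (ħ/2)·⟨σ_y⟩.

-0.667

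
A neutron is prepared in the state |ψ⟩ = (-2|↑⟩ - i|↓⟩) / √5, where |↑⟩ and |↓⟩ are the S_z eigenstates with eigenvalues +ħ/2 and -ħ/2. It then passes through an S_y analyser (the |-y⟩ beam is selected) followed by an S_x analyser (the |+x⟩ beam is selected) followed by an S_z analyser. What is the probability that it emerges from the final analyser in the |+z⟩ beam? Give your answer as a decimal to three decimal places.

First analyser (S_y): P(|-y⟩) = |⟨-y|ψ⟩|² = 1/10.
After stage 1 the state is |-y⟩; P(|+x⟩) = |⟨+x|-y⟩|² = 1/2.
After stage 2 the state is |+x⟩; P(|+z⟩) = |⟨+z|+x⟩|² = 1/2.
Joint probability = 1/10 × 1/2 × 1/2 = 0.025.

0.025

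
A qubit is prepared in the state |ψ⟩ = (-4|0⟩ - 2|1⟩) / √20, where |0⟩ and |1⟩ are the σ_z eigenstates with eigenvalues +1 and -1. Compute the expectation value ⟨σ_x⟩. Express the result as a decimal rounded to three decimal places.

0.800

⟨σ_x⟩ = 2 Re(a* b)/(|a|²+|b|²) with a = -4, b = -2.
a* b = 8, so ⟨σ_x⟩ = 16/20.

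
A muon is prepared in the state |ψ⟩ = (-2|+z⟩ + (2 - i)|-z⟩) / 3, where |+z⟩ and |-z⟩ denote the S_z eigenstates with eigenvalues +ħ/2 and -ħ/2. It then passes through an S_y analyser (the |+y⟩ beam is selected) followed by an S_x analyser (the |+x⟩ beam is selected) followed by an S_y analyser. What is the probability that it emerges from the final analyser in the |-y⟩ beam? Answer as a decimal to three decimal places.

0.181

First analyser (S_y): P(|+y⟩) = |⟨+y|ψ⟩|² = 13/18.
After stage 1 the state is |+y⟩; P(|+x⟩) = |⟨+x|+y⟩|² = 1/2.
After stage 2 the state is |+x⟩; P(|-y⟩) = |⟨-y|+x⟩|² = 1/2.
Joint probability = 13/18 × 1/2 × 1/2 = 0.181.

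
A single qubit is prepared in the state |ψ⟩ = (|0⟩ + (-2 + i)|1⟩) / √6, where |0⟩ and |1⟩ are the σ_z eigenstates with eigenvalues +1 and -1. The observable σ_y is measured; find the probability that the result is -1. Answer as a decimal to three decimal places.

0.333

|-y⟩ = (|0⟩ - i|1⟩)/√2, so ⟨-y|ψ⟩ = (-2i) / (√2·√6).
P = |-2i|² / 12 = 4/12.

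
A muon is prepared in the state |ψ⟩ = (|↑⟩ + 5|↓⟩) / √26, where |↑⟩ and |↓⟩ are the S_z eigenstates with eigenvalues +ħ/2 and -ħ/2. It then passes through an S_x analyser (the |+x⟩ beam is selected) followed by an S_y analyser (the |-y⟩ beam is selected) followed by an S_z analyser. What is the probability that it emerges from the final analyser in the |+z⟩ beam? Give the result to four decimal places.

First analyser (S_x): P(|+x⟩) = |⟨+x|ψ⟩|² = 36/52.
After stage 1 the state is |+x⟩; P(|-y⟩) = |⟨-y|+x⟩|² = 1/2.
After stage 2 the state is |-y⟩; P(|+z⟩) = |⟨+z|-y⟩|² = 1/2.
Joint probability = 36/52 × 1/2 × 1/2 = 0.1731.

0.1731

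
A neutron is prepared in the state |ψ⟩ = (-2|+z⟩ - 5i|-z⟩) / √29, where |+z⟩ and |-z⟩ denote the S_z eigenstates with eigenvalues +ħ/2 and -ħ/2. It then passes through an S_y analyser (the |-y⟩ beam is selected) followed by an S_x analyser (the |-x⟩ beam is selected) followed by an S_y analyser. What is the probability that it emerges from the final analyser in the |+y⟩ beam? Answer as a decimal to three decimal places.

First analyser (S_y): P(|-y⟩) = |⟨-y|ψ⟩|² = 9/58.
After stage 1 the state is |-y⟩; P(|-x⟩) = |⟨-x|-y⟩|² = 1/2.
After stage 2 the state is |-x⟩; P(|+y⟩) = |⟨+y|-x⟩|² = 1/2.
Joint probability = 9/58 × 1/2 × 1/2 = 0.039.

0.039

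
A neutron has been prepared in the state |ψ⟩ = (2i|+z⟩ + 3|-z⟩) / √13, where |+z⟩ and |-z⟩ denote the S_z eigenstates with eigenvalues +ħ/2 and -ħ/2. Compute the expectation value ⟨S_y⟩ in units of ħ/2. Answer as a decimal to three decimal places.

⟨σ_y⟩ = 2 Im(a* b)/(|a|²+|b|²) with a = 2i, b = 3.
a* b = -6i, so ⟨σ_y⟩ = -12/13.
⟨S_y⟩ = (ħ/2)·⟨σ_y⟩.

-0.923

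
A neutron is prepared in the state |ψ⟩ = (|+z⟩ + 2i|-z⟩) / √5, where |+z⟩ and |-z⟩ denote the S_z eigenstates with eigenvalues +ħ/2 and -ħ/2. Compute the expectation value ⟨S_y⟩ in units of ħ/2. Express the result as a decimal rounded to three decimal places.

⟨σ_y⟩ = 2 Im(a* b)/(|a|²+|b|²) with a = 1, b = 2i.
a* b = 2i, so ⟨σ_y⟩ = 4/5.
⟨S_y⟩ = (ħ/2)·⟨σ_y⟩.

0.800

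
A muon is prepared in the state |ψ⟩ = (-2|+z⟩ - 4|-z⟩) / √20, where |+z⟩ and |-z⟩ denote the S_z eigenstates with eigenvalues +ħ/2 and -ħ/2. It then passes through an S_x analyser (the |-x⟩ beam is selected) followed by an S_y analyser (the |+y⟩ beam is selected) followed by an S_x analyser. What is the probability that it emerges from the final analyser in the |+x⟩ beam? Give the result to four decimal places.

0.0250

First analyser (S_x): P(|-x⟩) = |⟨-x|ψ⟩|² = 4/40.
After stage 1 the state is |-x⟩; P(|+y⟩) = |⟨+y|-x⟩|² = 1/2.
After stage 2 the state is |+y⟩; P(|+x⟩) = |⟨+x|+y⟩|² = 1/2.
Joint probability = 4/40 × 1/2 × 1/2 = 0.0250.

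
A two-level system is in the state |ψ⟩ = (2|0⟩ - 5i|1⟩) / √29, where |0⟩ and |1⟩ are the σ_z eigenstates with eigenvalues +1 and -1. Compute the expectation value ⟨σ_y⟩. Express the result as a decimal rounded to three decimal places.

⟨σ_y⟩ = 2 Im(a* b)/(|a|²+|b|²) with a = 2, b = -5i.
a* b = -10i, so ⟨σ_y⟩ = -20/29.

-0.690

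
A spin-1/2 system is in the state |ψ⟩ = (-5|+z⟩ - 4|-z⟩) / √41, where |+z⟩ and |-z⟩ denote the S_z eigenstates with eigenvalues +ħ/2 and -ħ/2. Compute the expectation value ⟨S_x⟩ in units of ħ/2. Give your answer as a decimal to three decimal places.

⟨σ_x⟩ = 2 Re(a* b)/(|a|²+|b|²) with a = -5, b = -4.
a* b = 20, so ⟨σ_x⟩ = 40/41.
⟨S_x⟩ = (ħ/2)·⟨σ_x⟩.

0.976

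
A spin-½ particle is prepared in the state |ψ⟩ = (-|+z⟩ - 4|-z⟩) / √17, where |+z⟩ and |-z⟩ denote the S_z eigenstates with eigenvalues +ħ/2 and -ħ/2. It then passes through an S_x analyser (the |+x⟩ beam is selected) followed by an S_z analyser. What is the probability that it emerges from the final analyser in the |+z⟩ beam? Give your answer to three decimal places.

First analyser (S_x): P(|+x⟩) = |⟨+x|ψ⟩|² = 25/34.
After stage 1 the state is |+x⟩; P(|+z⟩) = |⟨+z|+x⟩|² = 1/2.
Joint probability = 25/34 × 1/2 = 0.368.

0.368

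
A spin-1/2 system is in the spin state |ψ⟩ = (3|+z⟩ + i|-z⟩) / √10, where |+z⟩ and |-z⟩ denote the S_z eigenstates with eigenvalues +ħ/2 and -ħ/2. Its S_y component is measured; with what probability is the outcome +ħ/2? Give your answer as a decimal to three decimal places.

|+y⟩ = (|+z⟩ + i|-z⟩)/√2, so ⟨+y|ψ⟩ = (4) / (√2·√10).
P = |4|² / 20 = 16/20.

0.800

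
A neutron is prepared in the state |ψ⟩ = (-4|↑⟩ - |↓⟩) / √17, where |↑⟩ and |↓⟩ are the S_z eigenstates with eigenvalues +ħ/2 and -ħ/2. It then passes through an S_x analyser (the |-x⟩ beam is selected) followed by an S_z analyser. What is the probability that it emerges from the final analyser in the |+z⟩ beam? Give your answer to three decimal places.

First analyser (S_x): P(|-x⟩) = |⟨-x|ψ⟩|² = 9/34.
After stage 1 the state is |-x⟩; P(|+z⟩) = |⟨+z|-x⟩|² = 1/2.
Joint probability = 9/34 × 1/2 = 0.132.

0.132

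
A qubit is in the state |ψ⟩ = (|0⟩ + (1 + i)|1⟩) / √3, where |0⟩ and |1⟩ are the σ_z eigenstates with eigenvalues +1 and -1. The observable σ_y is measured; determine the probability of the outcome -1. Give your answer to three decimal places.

|-y⟩ = (|0⟩ - i|1⟩)/√2, so ⟨-y|ψ⟩ = (i) / (√2·√3).
P = |i|² / 6 = 1/6.

0.167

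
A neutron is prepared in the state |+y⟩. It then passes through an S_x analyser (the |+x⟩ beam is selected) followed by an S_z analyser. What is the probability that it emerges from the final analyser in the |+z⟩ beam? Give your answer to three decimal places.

First analyser (S_x): from |+y⟩, P(|+x⟩) = 1/2.
After stage 1 the state is |+x⟩; P(|+z⟩) = |⟨+z|+x⟩|² = 1/2.
Joint probability = 1/2 × 1/2 = 0.250.

0.250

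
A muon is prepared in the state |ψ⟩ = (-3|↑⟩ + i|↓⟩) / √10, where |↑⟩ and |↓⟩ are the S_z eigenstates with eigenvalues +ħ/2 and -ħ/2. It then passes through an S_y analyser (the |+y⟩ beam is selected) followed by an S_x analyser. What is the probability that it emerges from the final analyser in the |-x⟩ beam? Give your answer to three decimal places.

0.100

First analyser (S_y): P(|+y⟩) = |⟨+y|ψ⟩|² = 4/20.
After stage 1 the state is |+y⟩; P(|-x⟩) = |⟨-x|+y⟩|² = 1/2.
Joint probability = 4/20 × 1/2 = 0.100.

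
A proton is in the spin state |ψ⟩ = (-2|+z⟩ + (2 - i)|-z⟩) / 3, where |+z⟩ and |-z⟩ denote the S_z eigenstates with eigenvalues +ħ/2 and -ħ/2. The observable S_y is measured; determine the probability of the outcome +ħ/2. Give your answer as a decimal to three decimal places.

|+y⟩ = (|+z⟩ + i|-z⟩)/√2, so ⟨+y|ψ⟩ = (-3 - 2i) / (√2·3).
P = |-3 - 2i|² / 18 = 13/18.

0.722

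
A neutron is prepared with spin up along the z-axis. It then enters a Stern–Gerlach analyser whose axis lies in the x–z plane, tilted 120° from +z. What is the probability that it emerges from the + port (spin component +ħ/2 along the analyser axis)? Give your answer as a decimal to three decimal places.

0.250

For spin-½, the probability of finding spin-up along an axis at angle θ to the initial spin direction is cos²(θ/2); spin-down is sin²(θ/2).
θ = 120°, so P = cos²(60°) ≈ 0.250.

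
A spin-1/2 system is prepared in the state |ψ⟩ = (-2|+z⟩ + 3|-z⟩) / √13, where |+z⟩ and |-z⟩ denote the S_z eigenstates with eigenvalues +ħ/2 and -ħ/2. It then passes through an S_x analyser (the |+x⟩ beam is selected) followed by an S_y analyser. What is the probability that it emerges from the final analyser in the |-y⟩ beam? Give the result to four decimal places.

0.0192

First analyser (S_x): P(|+x⟩) = |⟨+x|ψ⟩|² = 1/26.
After stage 1 the state is |+x⟩; P(|-y⟩) = |⟨-y|+x⟩|² = 1/2.
Joint probability = 1/26 × 1/2 = 0.0192.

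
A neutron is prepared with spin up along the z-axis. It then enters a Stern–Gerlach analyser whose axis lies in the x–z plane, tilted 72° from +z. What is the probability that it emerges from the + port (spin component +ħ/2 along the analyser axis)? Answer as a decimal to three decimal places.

For spin-½, the probability of finding spin-up along an axis at angle θ to the initial spin direction is cos²(θ/2); spin-down is sin²(θ/2).
θ = 72°, so P = cos²(36°) ≈ 0.655.

0.655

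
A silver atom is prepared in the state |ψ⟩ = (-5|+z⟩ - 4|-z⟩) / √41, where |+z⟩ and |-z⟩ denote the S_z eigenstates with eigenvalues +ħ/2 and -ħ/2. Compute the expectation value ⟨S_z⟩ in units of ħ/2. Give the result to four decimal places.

⟨σ_z⟩ = |a|² - |b|² divided by |a|²+|b|², with a, b the |+z⟩, |-z⟩ amplitudes.
= (25 - 16)/41 = 9/41.
⟨S_z⟩ = (ħ/2)·⟨σ_z⟩.

0.2195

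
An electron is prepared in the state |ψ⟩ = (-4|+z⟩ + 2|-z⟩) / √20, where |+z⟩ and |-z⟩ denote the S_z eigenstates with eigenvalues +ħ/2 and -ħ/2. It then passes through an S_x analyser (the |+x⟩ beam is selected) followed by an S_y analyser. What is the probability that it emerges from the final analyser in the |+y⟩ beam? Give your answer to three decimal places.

First analyser (S_x): P(|+x⟩) = |⟨+x|ψ⟩|² = 4/40.
After stage 1 the state is |+x⟩; P(|+y⟩) = |⟨+y|+x⟩|² = 1/2.
Joint probability = 4/40 × 1/2 = 0.050.

0.050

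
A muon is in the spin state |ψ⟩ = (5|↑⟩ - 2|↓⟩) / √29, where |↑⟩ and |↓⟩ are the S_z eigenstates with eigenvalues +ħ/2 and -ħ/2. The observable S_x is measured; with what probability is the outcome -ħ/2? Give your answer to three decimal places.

0.845

|-x⟩ = (|↑⟩ - |↓⟩)/√2, so ⟨-x|ψ⟩ = (7) / (√2·√29).
P = |7|² / 58 = 49/58.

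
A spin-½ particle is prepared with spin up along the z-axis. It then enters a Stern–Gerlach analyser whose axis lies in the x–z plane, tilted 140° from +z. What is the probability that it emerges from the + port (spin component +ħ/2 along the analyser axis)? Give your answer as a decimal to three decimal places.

For spin-½, the probability of finding spin-up along an axis at angle θ to the initial spin direction is cos²(θ/2); spin-down is sin²(θ/2).
θ = 140°, so P = cos²(70°) ≈ 0.117.

0.117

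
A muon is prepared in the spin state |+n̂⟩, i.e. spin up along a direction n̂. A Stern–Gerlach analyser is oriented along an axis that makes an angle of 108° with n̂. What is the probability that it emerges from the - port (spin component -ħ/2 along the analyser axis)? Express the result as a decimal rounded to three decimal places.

For spin-½, the probability of finding spin-up along an axis at angle θ to the initial spin direction is cos²(θ/2); spin-down is sin²(θ/2).
θ = 108°, so P = sin²(54°) ≈ 0.655.

0.655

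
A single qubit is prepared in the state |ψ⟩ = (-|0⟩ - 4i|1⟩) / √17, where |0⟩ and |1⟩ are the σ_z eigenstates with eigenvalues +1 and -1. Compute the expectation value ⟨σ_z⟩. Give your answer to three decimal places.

⟨σ_z⟩ = |a|² - |b|² divided by |a|²+|b|², with a, b the |0⟩, |1⟩ amplitudes.
= (1 - 16)/17 = -15/17.

-0.882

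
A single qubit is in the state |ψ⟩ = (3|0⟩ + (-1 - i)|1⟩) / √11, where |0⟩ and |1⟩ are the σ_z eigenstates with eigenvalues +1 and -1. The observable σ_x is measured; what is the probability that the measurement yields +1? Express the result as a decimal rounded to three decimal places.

0.227

|+x⟩ = (|0⟩ + |1⟩)/√2, so ⟨+x|ψ⟩ = (2 - i) / (√2·√11).
P = |2 - i|² / 22 = 5/22.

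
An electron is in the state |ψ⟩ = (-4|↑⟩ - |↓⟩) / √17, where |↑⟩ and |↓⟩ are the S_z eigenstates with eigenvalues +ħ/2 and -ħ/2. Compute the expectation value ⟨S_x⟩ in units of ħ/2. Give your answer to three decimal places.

⟨σ_x⟩ = 2 Re(a* b)/(|a|²+|b|²) with a = -4, b = -1.
a* b = 4, so ⟨σ_x⟩ = 8/17.
⟨S_x⟩ = (ħ/2)·⟨σ_x⟩.

0.471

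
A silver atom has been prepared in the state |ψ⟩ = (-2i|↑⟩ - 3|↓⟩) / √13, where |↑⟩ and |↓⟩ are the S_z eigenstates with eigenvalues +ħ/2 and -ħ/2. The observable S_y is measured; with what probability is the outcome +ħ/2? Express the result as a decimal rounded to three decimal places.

|+y⟩ = (|↑⟩ + i|↓⟩)/√2, so ⟨+y|ψ⟩ = (i) / (√2·√13).
P = |i|² / 26 = 1/26.

0.038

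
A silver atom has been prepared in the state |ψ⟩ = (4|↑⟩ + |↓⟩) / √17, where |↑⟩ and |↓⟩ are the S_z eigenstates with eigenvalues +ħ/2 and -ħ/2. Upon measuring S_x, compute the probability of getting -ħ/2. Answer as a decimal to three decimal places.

|-x⟩ = (|↑⟩ - |↓⟩)/√2, so ⟨-x|ψ⟩ = (3) / (√2·√17).
P = |3|² / 34 = 9/34.

0.265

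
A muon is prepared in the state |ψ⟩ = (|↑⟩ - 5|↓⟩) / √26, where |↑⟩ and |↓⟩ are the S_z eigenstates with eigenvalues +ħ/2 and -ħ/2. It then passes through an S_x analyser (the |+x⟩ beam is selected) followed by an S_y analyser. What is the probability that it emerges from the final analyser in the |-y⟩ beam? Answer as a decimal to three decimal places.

First analyser (S_x): P(|+x⟩) = |⟨+x|ψ⟩|² = 16/52.
After stage 1 the state is |+x⟩; P(|-y⟩) = |⟨-y|+x⟩|² = 1/2.
Joint probability = 16/52 × 1/2 = 0.154.

0.154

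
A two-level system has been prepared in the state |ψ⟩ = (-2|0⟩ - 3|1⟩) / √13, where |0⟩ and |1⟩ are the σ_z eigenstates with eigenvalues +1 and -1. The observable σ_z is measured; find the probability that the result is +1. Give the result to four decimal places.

The +1 outcome corresponds to |0⟩. Its amplitude in |ψ⟩ is -2/√13.
P = |-2|² / 13 = 4/13.

0.3077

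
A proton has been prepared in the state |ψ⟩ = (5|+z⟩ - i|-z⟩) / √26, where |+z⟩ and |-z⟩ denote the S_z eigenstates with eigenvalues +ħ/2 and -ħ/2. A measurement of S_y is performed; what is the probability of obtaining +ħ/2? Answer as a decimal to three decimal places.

0.308

|+y⟩ = (|+z⟩ + i|-z⟩)/√2, so ⟨+y|ψ⟩ = (4) / (√2·√26).
P = |4|² / 52 = 16/52.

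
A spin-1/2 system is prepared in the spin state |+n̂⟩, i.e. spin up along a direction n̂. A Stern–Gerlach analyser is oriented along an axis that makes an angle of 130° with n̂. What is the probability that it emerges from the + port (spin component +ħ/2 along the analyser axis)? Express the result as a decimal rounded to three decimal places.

0.179

For spin-½, the probability of finding spin-up along an axis at angle θ to the initial spin direction is cos²(θ/2); spin-down is sin²(θ/2).
θ = 130°, so P = cos²(65°) ≈ 0.179.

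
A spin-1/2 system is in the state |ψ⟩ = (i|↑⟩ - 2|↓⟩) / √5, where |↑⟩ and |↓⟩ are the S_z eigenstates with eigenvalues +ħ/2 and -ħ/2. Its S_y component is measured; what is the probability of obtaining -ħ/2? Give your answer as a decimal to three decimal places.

0.100

|-y⟩ = (|↑⟩ - i|↓⟩)/√2, so ⟨-y|ψ⟩ = (-i) / (√2·√5).
P = |-i|² / 10 = 1/10.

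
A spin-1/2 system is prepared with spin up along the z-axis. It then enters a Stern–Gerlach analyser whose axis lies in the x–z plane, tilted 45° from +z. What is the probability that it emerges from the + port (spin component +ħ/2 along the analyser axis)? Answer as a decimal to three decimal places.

For spin-½, the probability of finding spin-up along an axis at angle θ to the initial spin direction is cos²(θ/2); spin-down is sin²(θ/2).
θ = 45°, so P = cos²(22.5°) ≈ 0.854.

0.854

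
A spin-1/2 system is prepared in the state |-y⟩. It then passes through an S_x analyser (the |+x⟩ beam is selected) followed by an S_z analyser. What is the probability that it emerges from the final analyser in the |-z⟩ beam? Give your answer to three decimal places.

0.250

First analyser (S_x): from |-y⟩, P(|+x⟩) = 1/2.
After stage 1 the state is |+x⟩; P(|-z⟩) = |⟨-z|+x⟩|² = 1/2.
Joint probability = 1/2 × 1/2 = 0.250.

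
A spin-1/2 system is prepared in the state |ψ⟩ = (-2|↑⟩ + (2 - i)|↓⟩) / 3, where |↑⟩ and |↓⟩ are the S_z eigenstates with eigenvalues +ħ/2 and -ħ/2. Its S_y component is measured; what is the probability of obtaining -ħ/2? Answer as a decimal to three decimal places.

0.278

|-y⟩ = (|↑⟩ - i|↓⟩)/√2, so ⟨-y|ψ⟩ = (-1 + 2i) / (√2·3).
P = |-1 + 2i|² / 18 = 5/18.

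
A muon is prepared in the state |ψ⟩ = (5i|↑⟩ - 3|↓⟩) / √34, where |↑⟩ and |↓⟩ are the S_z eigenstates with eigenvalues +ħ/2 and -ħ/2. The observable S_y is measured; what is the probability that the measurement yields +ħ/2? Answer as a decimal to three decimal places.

|+y⟩ = (|↑⟩ + i|↓⟩)/√2, so ⟨+y|ψ⟩ = (8i) / (√2·√34).
P = |8i|² / 68 = 64/68.

0.941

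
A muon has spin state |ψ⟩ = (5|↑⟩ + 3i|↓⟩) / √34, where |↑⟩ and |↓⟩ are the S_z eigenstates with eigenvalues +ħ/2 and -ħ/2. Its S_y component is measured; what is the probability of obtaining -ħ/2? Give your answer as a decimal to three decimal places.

0.059

|-y⟩ = (|↑⟩ - i|↓⟩)/√2, so ⟨-y|ψ⟩ = (2) / (√2·√34).
P = |2|² / 68 = 4/68.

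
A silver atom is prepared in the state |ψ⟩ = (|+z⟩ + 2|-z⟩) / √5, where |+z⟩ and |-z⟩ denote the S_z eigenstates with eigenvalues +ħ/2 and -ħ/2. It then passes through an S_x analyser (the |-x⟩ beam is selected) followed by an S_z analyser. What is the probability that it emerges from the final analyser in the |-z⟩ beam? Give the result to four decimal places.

0.0500

First analyser (S_x): P(|-x⟩) = |⟨-x|ψ⟩|² = 1/10.
After stage 1 the state is |-x⟩; P(|-z⟩) = |⟨-z|-x⟩|² = 1/2.
Joint probability = 1/10 × 1/2 = 0.0500.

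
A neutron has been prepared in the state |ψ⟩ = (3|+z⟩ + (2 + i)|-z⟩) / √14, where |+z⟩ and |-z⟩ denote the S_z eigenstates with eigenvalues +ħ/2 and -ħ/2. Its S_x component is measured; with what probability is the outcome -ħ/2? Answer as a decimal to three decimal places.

|-x⟩ = (|+z⟩ - |-z⟩)/√2, so ⟨-x|ψ⟩ = (1 - i) / (√2·√14).
P = |1 - i|² / 28 = 2/28.

0.071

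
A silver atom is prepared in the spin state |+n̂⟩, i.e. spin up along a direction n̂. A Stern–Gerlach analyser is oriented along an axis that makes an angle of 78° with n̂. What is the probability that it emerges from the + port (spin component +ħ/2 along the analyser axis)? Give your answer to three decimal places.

For spin-½, the probability of finding spin-up along an axis at angle θ to the initial spin direction is cos²(θ/2); spin-down is sin²(θ/2).
θ = 78°, so P = cos²(39°) ≈ 0.604.

0.604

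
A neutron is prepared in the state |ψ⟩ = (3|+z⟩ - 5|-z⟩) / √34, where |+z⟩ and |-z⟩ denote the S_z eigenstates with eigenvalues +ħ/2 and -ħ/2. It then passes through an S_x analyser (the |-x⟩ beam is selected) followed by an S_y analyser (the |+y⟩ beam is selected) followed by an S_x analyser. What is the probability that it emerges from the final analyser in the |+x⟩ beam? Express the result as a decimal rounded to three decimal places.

0.235

First analyser (S_x): P(|-x⟩) = |⟨-x|ψ⟩|² = 64/68.
After stage 1 the state is |-x⟩; P(|+y⟩) = |⟨+y|-x⟩|² = 1/2.
After stage 2 the state is |+y⟩; P(|+x⟩) = |⟨+x|+y⟩|² = 1/2.
Joint probability = 64/68 × 1/2 × 1/2 = 0.235.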